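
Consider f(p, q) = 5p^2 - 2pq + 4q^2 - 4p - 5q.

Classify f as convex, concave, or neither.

convex

f is quadratic, so its Hessian is the constant matrix H = [[10, -2], [-2, 8]].
det(H) = 76, tr(H) = 18.
det(H) > 0 and tr(H) > 0, so H is positive definite everywhere: convex.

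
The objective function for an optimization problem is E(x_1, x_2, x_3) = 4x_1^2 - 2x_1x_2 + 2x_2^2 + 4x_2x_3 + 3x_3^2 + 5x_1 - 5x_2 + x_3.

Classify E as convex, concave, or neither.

convex

E is quadratic, so its Hessian is the constant matrix H = [[8, -2, 0], [-2, 4, 4], [0, 4, 6]].
Leading principal minors: 8, 28, 40.
All positive ⇒ H ≻ 0 ⇒ convex.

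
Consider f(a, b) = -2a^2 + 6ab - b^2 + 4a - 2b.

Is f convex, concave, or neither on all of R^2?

neither

f is quadratic, so its Hessian is the constant matrix H = [[-4, 6], [6, -2]].
det(H) = -28, tr(H) = -6.
det(H) < 0, so H is indefinite: neither convex nor concave.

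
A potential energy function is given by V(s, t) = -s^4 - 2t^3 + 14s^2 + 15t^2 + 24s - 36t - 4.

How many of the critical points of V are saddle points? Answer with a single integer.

V separates as a function of s plus a function of t, so ∇V=0 decouples.
∂V/∂s = -4(s - 3)(s + 1)(s + 2) = 0 at s ∈ {-2, -1, 3}; ∂V/∂t = -6(t - 3)(t - 2) = 0 at t ∈ {2, 3}.
The Hessian is diagonal: diag(V_ss, V_tt). Second derivatives: V_ss(-2)=-20, V_ss(-1)=16, V_ss(3)=-80; V_tt(2)=6, V_tt(3)=-6.
Saddle points occur where the two diagonal entries have opposite signs: (-2, 2), (-1, 3), (3, 2). Count: 3.

3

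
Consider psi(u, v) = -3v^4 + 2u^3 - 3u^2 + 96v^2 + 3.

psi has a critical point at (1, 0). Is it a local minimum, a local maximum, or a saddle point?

The mixed partial ∂²psi/∂u∂v is 0, so the Hessian at any point is diag(psi_uu, psi_vv) = diag(6(2u - 1), 12(-3v^2 + 16)).
At (1, 0): H = diag(6, 192).
Both eigenvalues are positive, so H is positive definite: a local minimum.

local minimum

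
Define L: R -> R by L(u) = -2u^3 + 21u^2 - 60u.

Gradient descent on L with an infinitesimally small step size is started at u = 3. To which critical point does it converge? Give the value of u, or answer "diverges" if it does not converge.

2

L'(u) = -6(u - 5)(u - 2), so L'(3) = 12.
Gradient descent moves in the -L' direction, i.e. u is decreasing.
The nearest critical point in that direction is u = 2, where L'' = 18 > 0 (a local minimum). The iterate converges there.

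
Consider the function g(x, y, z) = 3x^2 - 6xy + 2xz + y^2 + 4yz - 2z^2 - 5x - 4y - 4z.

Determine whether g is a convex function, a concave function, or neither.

neither

g is quadratic, so its Hessian is the constant matrix H = [[6, -6, 2], [-6, 2, 4], [2, 4, -4]].
Leading principal minors: 6, -24, -104.
Neither pattern holds ⇒ H is indefinite ⇒ neither convex nor concave.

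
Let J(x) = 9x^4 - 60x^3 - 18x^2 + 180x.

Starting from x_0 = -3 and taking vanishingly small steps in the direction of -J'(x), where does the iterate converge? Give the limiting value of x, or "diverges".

J'(x) = 36(x - 5)(x - 1)(x + 1), so J'(-3) = -2304.
Gradient descent moves in the -J' direction, i.e. x is increasing.
The nearest critical point in that direction is x = -1, where J'' = 432 > 0 (a local minimum). The iterate converges there.

-1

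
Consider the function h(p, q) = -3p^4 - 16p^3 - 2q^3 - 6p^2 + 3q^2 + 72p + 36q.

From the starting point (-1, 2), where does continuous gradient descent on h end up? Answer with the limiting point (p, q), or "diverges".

(-2, -2)

h is separable, so gradient descent decouples: p follows -∂h/∂p, q follows -∂h/∂q.
∂h/∂p = -12(p - 1)(p + 2)(p + 3); at p=-1 this is 48, so p decreases.
∂h/∂q = -6(q - 3)(q + 2); at q=2 this is 24, so q decreases.
p converges to its nearest critical value -2 (a local min of the p-part); q converges to -2. The iterate converges to (-2, -2).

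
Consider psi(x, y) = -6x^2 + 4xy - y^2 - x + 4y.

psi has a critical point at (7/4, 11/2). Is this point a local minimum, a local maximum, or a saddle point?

The Hessian of psi is constant: H = [[-12, 4], [4, -2]].
det(H) = (-12)·(-2) − 4² = 8.
det(H) > 0 and tr(H) = -14 < 0, so H is negative definite and the point is a local maximum.

local maximum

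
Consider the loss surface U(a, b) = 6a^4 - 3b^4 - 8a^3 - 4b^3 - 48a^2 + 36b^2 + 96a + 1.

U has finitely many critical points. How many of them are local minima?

U separates as a function of a plus a function of b, so ∇U=0 decouples.
∂U/∂a = 24(a - 2)(a - 1)(a + 2) = 0 at a ∈ {-2, 1, 2}; ∂U/∂b = -12b(b - 2)(b + 3) = 0 at b ∈ {-3, 0, 2}.
The Hessian is diagonal: diag(U_aa, U_bb). Second derivatives: U_aa(-2)=288, U_aa(1)=-72, U_aa(2)=96; U_bb(-3)=-180, U_bb(0)=72, U_bb(2)=-120.
Local minima occur where both diagonal entries positive: (-2, 0), (2, 0). Count: 2.

2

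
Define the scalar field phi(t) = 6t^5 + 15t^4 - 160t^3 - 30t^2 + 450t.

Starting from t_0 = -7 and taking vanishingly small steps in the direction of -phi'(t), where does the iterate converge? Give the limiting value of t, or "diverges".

phi'(t) = 30(t - 3)(t - 1)(t + 1)(t + 5), so phi'(-7) = 28800.
Gradient descent moves in the -phi' direction, i.e. t is decreasing.
There is no critical point below t=-7, and phi' keeps the same sign, so the iterate runs off to −∞.

diverges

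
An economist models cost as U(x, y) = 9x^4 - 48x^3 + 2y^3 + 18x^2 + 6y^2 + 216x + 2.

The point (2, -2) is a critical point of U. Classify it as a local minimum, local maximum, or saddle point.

The mixed partial ∂²U/∂x∂y is 0, so the Hessian at any point is diag(U_xx, U_yy) = diag(36(3x^2 - 8x + 1), 12(y + 1)).
At (2, -2): H = diag(-108, -12).
Both eigenvalues are negative, so H is negative definite: a local maximum.

local maximum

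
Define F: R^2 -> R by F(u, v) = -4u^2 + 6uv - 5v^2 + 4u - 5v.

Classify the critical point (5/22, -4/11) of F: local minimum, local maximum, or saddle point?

local maximum

The Hessian of F is constant: H = [[-8, 6], [6, -10]].
det(H) = (-8)·(-10) − 6² = 44.
det(H) > 0 and tr(H) = -18 < 0, so H is negative definite and the point is a local maximum.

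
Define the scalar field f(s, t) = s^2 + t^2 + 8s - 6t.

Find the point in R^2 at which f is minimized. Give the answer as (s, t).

(-4, 3)

f(s,t) separates as P(s) + Q(t), so its minimum is min P + min Q.
P'(s) = 2s + 8 vanishes at s ∈ {-4}; Q'(t) = 2(t - 3) vanishes at t ∈ {3}.
Local minima of P (where P''>0): P(-4)=-16. Local minima of Q: Q(3)=-9.
So the global minimum of f is P(-4) + Q(3) = -16 − 9 = -25, attained at (-4, 3).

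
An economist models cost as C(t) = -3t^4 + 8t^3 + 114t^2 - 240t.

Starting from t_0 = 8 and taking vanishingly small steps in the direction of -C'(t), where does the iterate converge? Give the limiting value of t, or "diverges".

C'(t) = -12(t - 5)(t - 1)(t + 4), so C'(8) = -3024.
Gradient descent moves in the -C' direction, i.e. t is increasing.
There is no critical point above t=8, and C' keeps the same sign, so the iterate runs off to +∞.

diverges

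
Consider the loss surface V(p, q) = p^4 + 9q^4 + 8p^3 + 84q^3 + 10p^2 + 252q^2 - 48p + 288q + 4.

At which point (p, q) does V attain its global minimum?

V(p,q) separates as A(p) + B(q) + 4, so its minimum is min A + min B + 4.
A'(p) = 4(p - 1)(p + 3)(p + 4) vanishes at p ∈ {-4, -3, 1}; B'(q) = 36(q + 1)(q + 2)(q + 4) vanishes at q ∈ {-4, -2, -1}.
Local minima of A (where A''>0): A(-4)=96, A(1)=-29. Local minima of B: B(-4)=-192, B(-1)=-111.
So the global minimum of V is A(1) + B(-4) + 4 = -29 − 192 + 4 = -217, attained at (1, -4).

(1, -4)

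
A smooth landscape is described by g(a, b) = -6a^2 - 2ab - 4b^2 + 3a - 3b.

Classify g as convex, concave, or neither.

g is quadratic, so its Hessian is the constant matrix H = [[-12, -2], [-2, -8]].
det(H) = 92, tr(H) = -20.
det(H) > 0 and tr(H) < 0, so H is negative definite everywhere: concave.

concave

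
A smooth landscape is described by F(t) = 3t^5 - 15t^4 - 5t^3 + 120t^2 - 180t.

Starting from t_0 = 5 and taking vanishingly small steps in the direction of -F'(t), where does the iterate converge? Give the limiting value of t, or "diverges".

3

F'(t) = 15(t - 3)(t - 2)(t - 1)(t + 2), so F'(5) = 2520.
Gradient descent moves in the -F' direction, i.e. t is decreasing.
The nearest critical point in that direction is t = 3, where F'' = 150 > 0 (a local minimum). The iterate converges there.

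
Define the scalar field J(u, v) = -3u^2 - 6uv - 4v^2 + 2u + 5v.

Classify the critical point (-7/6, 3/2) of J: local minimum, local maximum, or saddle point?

local maximum

The Hessian of J is constant: H = [[-6, -6], [-6, -8]].
det(H) = (-6)·(-8) − (-6)² = 12.
det(H) > 0 and tr(H) = -14 < 0, so H is negative definite and the point is a local maximum.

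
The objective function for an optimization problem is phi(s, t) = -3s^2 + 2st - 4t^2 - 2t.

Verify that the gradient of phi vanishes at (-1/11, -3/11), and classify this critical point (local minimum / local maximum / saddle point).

∇phi = (-6s + 2t, 2s - 8t - 2); substituting (-1/11, -3/11) gives ∇phi = (0, 0), so (-1/11, -3/11) is indeed a critical point.
The Hessian of phi is constant: H = [[-6, 2], [2, -8]].
det(H) = (-6)·(-8) − 2² = 44.
det(H) > 0 and tr(H) = -14 < 0, so H is negative definite and the point is a local maximum.

local maximum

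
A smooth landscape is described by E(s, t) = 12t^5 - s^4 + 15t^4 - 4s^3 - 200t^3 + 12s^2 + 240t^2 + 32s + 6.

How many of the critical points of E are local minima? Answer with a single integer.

2

E separates as a function of s plus a function of t, so ∇E=0 decouples.
∂E/∂s = -4(s - 2)(s + 1)(s + 4) = 0 at s ∈ {-4, -1, 2}; ∂E/∂t = 60t(t - 2)(t - 1)(t + 4) = 0 at t ∈ {-4, 0, 1, 2}.
The Hessian is diagonal: diag(E_ss, E_tt). Second derivatives: E_ss(-4)=-72, E_ss(-1)=36, E_ss(2)=-72; E_tt(-4)=-7200, E_tt(0)=480, E_tt(1)=-300, E_tt(2)=720.
Local minima occur where both diagonal entries positive: (-1, 0), (-1, 2). Count: 2.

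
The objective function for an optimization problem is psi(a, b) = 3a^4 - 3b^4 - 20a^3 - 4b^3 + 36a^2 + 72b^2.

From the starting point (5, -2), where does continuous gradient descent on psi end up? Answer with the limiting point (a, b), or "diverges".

psi is separable, so gradient descent decouples: a follows -∂psi/∂a, b follows -∂psi/∂b.
∂psi/∂a = 12a(a - 3)(a - 2); at a=5 this is 360, so a decreases.
∂psi/∂b = -12b(b - 3)(b + 4); at b=-2 this is -240, so b increases.
a converges to its nearest critical value 3 (a local min of the a-part); b converges to 0. The iterate converges to (3, 0).

(3, 0)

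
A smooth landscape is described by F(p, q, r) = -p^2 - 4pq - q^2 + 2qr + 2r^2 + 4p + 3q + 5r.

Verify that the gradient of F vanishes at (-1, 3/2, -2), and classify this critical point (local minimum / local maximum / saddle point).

saddle point

∇F = (-2p - 4q + 4, -4p - 2q + 2r + 3, 2q + 4r + 5); substituting (-1, 3/2, -2) gives ∇F = (0, 0, 0), so (-1, 3/2, -2) is indeed a critical point.
The Hessian is constant: H = [[-2, -4, 0], [-4, -2, 2], [0, 2, 4]].
Leading principal minors: Δ₁ = -2, Δ₂ = -12, Δ₃ = -40.
The minors fit neither the all-positive nor the alternating-sign pattern, so H is indefinite: a saddle point.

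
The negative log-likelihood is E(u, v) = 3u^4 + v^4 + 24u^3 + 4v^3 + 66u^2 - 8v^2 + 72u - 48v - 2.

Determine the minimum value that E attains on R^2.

-109

E(u,v) separates as P(u) + Q(v) − 2, so its minimum is min P + min Q − 2.
P'(u) = 12(u + 1)(u + 2)(u + 3) vanishes at u ∈ {-3, -2, -1}; Q'(v) = 4(v - 2)(v + 2)(v + 3) vanishes at v ∈ {-3, -2, 2}.
Local minima of P (where P''>0): P(-3)=-27, P(-1)=-27. Local minima of Q: Q(-3)=45, Q(2)=-80.
So the global minimum of E is P(-3) + Q(2) − 2 = -27 − 80 − 2 = -109, attained at (-3, 2).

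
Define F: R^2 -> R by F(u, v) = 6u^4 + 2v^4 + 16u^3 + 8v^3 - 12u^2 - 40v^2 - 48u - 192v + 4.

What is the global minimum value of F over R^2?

-592

F(u,v) separates as P(u) + Q(v) + 4, so its minimum is min P + min Q + 4.
P'(u) = 24(u - 1)(u + 1)(u + 2) vanishes at u ∈ {-2, -1, 1}; Q'(v) = 8(v - 3)(v + 2)(v + 4) vanishes at v ∈ {-4, -2, 3}.
Local minima of P (where P''>0): P(-2)=16, P(1)=-38. Local minima of Q: Q(-4)=128, Q(3)=-558.
So the global minimum of F is P(1) + Q(3) + 4 = -38 − 558 + 4 = -592, attained at (1, 3).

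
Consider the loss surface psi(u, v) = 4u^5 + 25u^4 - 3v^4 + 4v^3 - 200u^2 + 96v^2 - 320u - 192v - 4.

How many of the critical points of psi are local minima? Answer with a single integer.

psi separates as a function of u plus a function of v, so ∇psi=0 decouples.
∂psi/∂u = 20(u - 2)(u + 1)(u + 2)(u + 4) = 0 at u ∈ {-4, -2, -1, 2}; ∂psi/∂v = -12(v - 4)(v - 1)(v + 4) = 0 at v ∈ {-4, 1, 4}.
The Hessian is diagonal: diag(psi_uu, psi_vv). Second derivatives: psi_uu(-4)=-720, psi_uu(-2)=160, psi_uu(-1)=-180, psi_uu(2)=1440; psi_vv(-4)=-480, psi_vv(1)=180, psi_vv(4)=-288.
Local minima occur where both diagonal entries positive: (-2, 1), (2, 1). Count: 2.

2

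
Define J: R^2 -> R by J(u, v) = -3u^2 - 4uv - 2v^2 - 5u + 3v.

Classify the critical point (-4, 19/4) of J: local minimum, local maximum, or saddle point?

local maximum

The Hessian of J is constant: H = [[-6, -4], [-4, -4]].
det(H) = (-6)·(-4) − (-4)² = 8.
det(H) > 0 and tr(H) = -10 < 0, so H is negative definite and the point is a local maximum.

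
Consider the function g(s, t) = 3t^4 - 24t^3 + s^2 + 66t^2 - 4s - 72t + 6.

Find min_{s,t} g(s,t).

g(s,t) separates as P(s) + Q(t) + 6, so its minimum is min P + min Q + 6.
P'(s) = 2s - 4 vanishes at s ∈ {2}; Q'(t) = 12(t - 3)(t - 2)(t - 1) vanishes at t ∈ {1, 2, 3}.
Local minima of P (where P''>0): P(2)=-4. Local minima of Q: Q(1)=-27, Q(3)=-27.
So the global minimum of g is P(2) + Q(1) + 6 = -4 − 27 + 6 = -25, attained at (2, 1).

-25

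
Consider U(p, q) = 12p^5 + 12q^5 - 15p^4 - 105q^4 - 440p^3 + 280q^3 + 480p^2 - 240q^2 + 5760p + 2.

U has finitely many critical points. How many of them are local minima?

U separates as a function of p plus a function of q, so ∇U=0 decouples.
∂U/∂p = 60(p - 4)(p - 3)(p + 2)(p + 4) = 0 at p ∈ {-4, -2, 3, 4}; ∂U/∂q = 60q(q - 4)(q - 2)(q - 1) = 0 at q ∈ {0, 1, 2, 4}.
The Hessian is diagonal: diag(U_pp, U_qq). Second derivatives: U_pp(-4)=-6720, U_pp(-2)=3600, U_pp(3)=-2100, U_pp(4)=2880; U_qq(0)=-480, U_qq(1)=180, U_qq(2)=-240, U_qq(4)=1440.
Local minima occur where both diagonal entries positive: (-2, 1), (-2, 4), (4, 1), (4, 4). Count: 4.

4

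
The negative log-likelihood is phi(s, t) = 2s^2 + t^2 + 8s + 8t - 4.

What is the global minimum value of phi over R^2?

phi(s,t) separates as P(s) + Q(t) − 4, so its minimum is min P + min Q − 4.
P'(s) = 4s + 8 vanishes at s ∈ {-2}; Q'(t) = 2(t + 4) vanishes at t ∈ {-4}.
Local minima of P (where P''>0): P(-2)=-8. Local minima of Q: Q(-4)=-16.
So the global minimum of phi is P(-2) + Q(-4) − 4 = -8 − 16 − 4 = -28, attained at (-2, -4).

-28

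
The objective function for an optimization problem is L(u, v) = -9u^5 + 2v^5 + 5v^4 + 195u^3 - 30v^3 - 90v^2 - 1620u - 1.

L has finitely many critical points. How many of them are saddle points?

8

L separates as a function of u plus a function of v, so ∇L=0 decouples.
∂L/∂u = -45(u - 3)(u - 2)(u + 2)(u + 3) = 0 at u ∈ {-3, -2, 2, 3}; ∂L/∂v = 10v(v - 3)(v + 2)(v + 3) = 0 at v ∈ {-3, -2, 0, 3}.
The Hessian is diagonal: diag(L_uu, L_vv). Second derivatives: L_uu(-3)=1350, L_uu(-2)=-900, L_uu(2)=900, L_uu(3)=-1350; L_vv(-3)=-180, L_vv(-2)=100, L_vv(0)=-180, L_vv(3)=900.
Saddle points occur where the two diagonal entries have opposite signs: (-3, -3), (-3, 0), (-2, -2), (-2, 3), (2, -3), (2, 0), (3, -2), (3, 3). Count: 8.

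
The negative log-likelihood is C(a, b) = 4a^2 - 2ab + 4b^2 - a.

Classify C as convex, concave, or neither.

convex

C is quadratic, so its Hessian is the constant matrix H = [[8, -2], [-2, 8]].
det(H) = 60, tr(H) = 16.
det(H) > 0 and tr(H) > 0, so H is positive definite everywhere: convex.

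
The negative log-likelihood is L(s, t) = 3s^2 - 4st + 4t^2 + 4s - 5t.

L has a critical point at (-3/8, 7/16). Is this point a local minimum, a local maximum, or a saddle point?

local minimum

The Hessian of L is constant: H = [[6, -4], [-4, 8]].
det(H) = 6·8 − (-4)² = 32.
det(H) > 0 and tr(H) = 14 > 0, so H is positive definite and the point is a local minimum.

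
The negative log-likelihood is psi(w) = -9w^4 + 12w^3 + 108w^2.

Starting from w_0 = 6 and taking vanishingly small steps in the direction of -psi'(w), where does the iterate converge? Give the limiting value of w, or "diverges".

psi'(w) = -36w(w - 3)(w + 2), so psi'(6) = -5184.
Gradient descent moves in the -psi' direction, i.e. w is increasing.
There is no critical point above w=6, and psi' keeps the same sign, so the iterate runs off to +∞.

diverges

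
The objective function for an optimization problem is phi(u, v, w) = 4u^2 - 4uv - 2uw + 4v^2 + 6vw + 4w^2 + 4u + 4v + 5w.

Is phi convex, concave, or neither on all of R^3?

phi is quadratic, so its Hessian is the constant matrix H = [[8, -4, -2], [-4, 8, 6], [-2, 6, 8]].
Leading principal minors: 8, 48, 160.
All positive ⇒ H ≻ 0 ⇒ convex.

convex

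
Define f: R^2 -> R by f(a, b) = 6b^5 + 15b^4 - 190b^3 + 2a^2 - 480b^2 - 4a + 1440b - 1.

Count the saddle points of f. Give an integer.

2

f separates as a function of a plus a function of b, so ∇f=0 decouples.
∂f/∂a = 4(a - 1) = 0 at a ∈ {1}; ∂f/∂b = 30(b - 4)(b - 1)(b + 3)(b + 4) = 0 at b ∈ {-4, -3, 1, 4}.
The Hessian is diagonal: diag(f_aa, f_bb). Second derivatives: f_aa(1)=4; f_bb(-4)=-1200, f_bb(-3)=840, f_bb(1)=-1800, f_bb(4)=5040.
Saddle points occur where the two diagonal entries have opposite signs: (1, -4), (1, 1). Count: 2.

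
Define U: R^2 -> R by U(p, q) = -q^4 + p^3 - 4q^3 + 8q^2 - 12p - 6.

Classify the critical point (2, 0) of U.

local minimum

The mixed partial ∂²U/∂p∂q is 0, so the Hessian at any point is diag(U_pp, U_qq) = diag(6p, 4(-3q^2 - 6q + 4)).
At (2, 0): H = diag(12, 16).
Both eigenvalues are positive, so H is positive definite: a local minimum.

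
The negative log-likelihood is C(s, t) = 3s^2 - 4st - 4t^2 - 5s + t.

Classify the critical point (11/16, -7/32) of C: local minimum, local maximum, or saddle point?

The Hessian of C is constant: H = [[6, -4], [-4, -8]].
det(H) = 6·(-8) − (-4)² = -64.
Since det(H) < 0, H is indefinite and the critical point is a saddle point.

saddle point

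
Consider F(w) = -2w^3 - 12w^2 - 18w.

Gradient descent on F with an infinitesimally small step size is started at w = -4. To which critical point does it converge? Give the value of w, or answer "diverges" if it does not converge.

F'(w) = -6(w + 1)(w + 3), so F'(-4) = -18.
Gradient descent moves in the -F' direction, i.e. w is increasing.
The nearest critical point in that direction is w = -3, where F'' = 12 > 0 (a local minimum). The iterate converges there.

-3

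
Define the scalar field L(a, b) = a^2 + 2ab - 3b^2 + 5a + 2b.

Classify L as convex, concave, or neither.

L is quadratic, so its Hessian is the constant matrix H = [[2, 2], [2, -6]].
det(H) = -16, tr(H) = -4.
det(H) < 0, so H is indefinite: neither convex nor concave.

neither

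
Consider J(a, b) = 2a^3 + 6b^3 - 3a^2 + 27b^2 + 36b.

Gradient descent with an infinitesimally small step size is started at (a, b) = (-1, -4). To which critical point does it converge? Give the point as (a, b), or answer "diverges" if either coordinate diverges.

J is separable, so gradient descent decouples: a follows -∂J/∂a, b follows -∂J/∂b.
∂J/∂a = 6a(a - 1); at a=-1 this is 12, so a decreases.
∂J/∂b = 18(b + 1)(b + 2); at b=-4 this is 108, so b decreases.
The a-coordinate has no critical point in that direction and runs off to infinity.

diverges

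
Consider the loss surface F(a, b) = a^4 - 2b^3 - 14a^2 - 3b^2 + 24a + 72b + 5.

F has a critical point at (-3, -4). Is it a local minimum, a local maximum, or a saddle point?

local minimum

The mixed partial ∂²F/∂a∂b is 0, so the Hessian at any point is diag(F_aa, F_bb) = diag(4(3a^2 - 7), -6(2b + 1)).
At (-3, -4): H = diag(80, 42).
Both eigenvalues are positive, so H is positive definite: a local minimum.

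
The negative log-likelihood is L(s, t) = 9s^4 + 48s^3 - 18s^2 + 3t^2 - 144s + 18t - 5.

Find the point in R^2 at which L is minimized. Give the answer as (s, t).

(-4, -3)

L(s,t) separates as P(s) + Q(t) − 5, so its minimum is min P + min Q − 5.
P'(s) = 36(s - 1)(s + 1)(s + 4) vanishes at s ∈ {-4, -1, 1}; Q'(t) = 6(t + 3) vanishes at t ∈ {-3}.
Local minima of P (where P''>0): P(-4)=-480, P(1)=-105. Local minima of Q: Q(-3)=-27.
So the global minimum of L is P(-4) + Q(-3) − 5 = -480 − 27 − 5 = -512, attained at (-4, -3).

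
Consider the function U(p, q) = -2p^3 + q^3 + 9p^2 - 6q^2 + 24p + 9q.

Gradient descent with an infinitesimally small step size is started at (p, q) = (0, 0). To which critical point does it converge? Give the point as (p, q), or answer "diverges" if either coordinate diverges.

U is separable, so gradient descent decouples: p follows -∂U/∂p, q follows -∂U/∂q.
∂U/∂p = -6(p - 4)(p + 1); at p=0 this is 24, so p decreases.
∂U/∂q = 3(q - 3)(q - 1); at q=0 this is 9, so q decreases.
The q-coordinate has no critical point in that direction and runs off to infinity.

diverges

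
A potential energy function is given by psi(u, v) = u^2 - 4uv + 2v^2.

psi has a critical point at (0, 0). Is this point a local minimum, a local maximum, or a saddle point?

The Hessian of psi is constant: H = [[2, -4], [-4, 4]].
det(H) = 2·4 − (-4)² = -8.
Since det(H) < 0, H is indefinite and the critical point is a saddle point.

saddle point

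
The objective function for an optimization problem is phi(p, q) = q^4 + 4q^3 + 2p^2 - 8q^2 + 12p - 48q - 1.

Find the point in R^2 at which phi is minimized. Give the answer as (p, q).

(-3, 2)

phi(p,q) separates as A(p) + B(q) − 1, so its minimum is min A + min B − 1.
A'(p) = 4p + 12 vanishes at p ∈ {-3}; B'(q) = 4(q - 2)(q + 2)(q + 3) vanishes at q ∈ {-3, -2, 2}.
Local minima of A (where A''>0): A(-3)=-18. Local minima of B: B(-3)=45, B(2)=-80.
So the global minimum of phi is A(-3) + B(2) − 1 = -18 − 80 − 1 = -99, attained at (-3, 2).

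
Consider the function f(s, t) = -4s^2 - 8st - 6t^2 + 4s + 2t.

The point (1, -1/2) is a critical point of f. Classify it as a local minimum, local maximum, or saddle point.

local maximum

The Hessian of f is constant: H = [[-8, -8], [-8, -12]].
det(H) = (-8)·(-12) − (-8)² = 32.
det(H) > 0 and tr(H) = -20 < 0, so H is negative definite and the point is a local maximum.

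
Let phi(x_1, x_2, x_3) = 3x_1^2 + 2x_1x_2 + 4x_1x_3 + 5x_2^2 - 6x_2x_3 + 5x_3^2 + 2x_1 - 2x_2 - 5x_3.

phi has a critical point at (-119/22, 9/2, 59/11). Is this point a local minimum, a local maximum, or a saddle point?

local minimum

The Hessian is constant: H = [[6, 2, 4], [2, 10, -6], [4, -6, 10]].
Leading principal minors: Δ₁ = 6, Δ₂ = 56, Δ₃ = 88.
All leading minors are positive, so H is positive definite: a local minimum.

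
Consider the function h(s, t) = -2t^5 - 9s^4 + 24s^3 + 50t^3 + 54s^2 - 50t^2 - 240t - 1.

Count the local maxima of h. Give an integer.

h separates as a function of s plus a function of t, so ∇h=0 decouples.
∂h/∂s = -36s(s - 3)(s + 1) = 0 at s ∈ {-1, 0, 3}; ∂h/∂t = -10(t - 3)(t - 2)(t + 1)(t + 4) = 0 at t ∈ {-4, -1, 2, 3}.
The Hessian is diagonal: diag(h_ss, h_tt). Second derivatives: h_ss(-1)=-144, h_ss(0)=108, h_ss(3)=-432; h_tt(-4)=1260, h_tt(-1)=-360, h_tt(2)=180, h_tt(3)=-280.
Local maxima occur where both diagonal entries negative: (-1, -1), (-1, 3), (3, -1), (3, 3). Count: 4.

4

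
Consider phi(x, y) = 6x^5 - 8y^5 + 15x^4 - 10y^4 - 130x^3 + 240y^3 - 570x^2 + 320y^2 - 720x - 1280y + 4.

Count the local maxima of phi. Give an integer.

4

phi separates as a function of x plus a function of y, so ∇phi=0 decouples.
∂phi/∂x = 30(x - 4)(x + 1)(x + 2)(x + 3) = 0 at x ∈ {-3, -2, -1, 4}; ∂phi/∂y = -40(y - 4)(y - 1)(y + 2)(y + 4) = 0 at y ∈ {-4, -2, 1, 4}.
The Hessian is diagonal: diag(phi_xx, phi_yy). Second derivatives: phi_xx(-3)=-420, phi_xx(-2)=180, phi_xx(-1)=-300, phi_xx(4)=6300; phi_yy(-4)=3200, phi_yy(-2)=-1440, phi_yy(1)=1800, phi_yy(4)=-5760.
Local maxima occur where both diagonal entries negative: (-3, -2), (-3, 4), (-1, -2), (-1, 4). Count: 4.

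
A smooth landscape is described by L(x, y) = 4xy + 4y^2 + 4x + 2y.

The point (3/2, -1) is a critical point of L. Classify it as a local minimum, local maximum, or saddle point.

saddle point

The Hessian of L is constant: H = [[0, 4], [4, 8]].
det(H) = 0·8 − 4² = -16.
Since det(H) < 0, H is indefinite and the critical point is a saddle point.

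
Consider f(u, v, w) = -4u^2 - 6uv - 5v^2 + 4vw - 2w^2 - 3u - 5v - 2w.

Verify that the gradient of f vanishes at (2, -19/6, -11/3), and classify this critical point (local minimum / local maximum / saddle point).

local maximum

∇f = (-8u - 6v - 3, -6u - 10v + 4w - 5, 4v - 4w - 2); substituting (2, -19/6, -11/3) gives ∇f = (0, 0, 0), so (2, -19/6, -11/3) is indeed a critical point.
The Hessian is constant: H = [[-8, -6, 0], [-6, -10, 4], [0, 4, -4]].
Leading principal minors: Δ₁ = -8, Δ₂ = 44, Δ₃ = -48.
The minors alternate sign starting negative (−, +, −), so H is negative definite: a local maximum.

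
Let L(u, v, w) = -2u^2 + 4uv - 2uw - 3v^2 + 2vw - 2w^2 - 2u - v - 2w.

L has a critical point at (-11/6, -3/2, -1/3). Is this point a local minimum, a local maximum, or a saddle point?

local maximum

The Hessian is constant: H = [[-4, 4, -2], [4, -6, 2], [-2, 2, -4]].
Leading principal minors: Δ₁ = -4, Δ₂ = 8, Δ₃ = -24.
The minors alternate sign starting negative (−, +, −), so H is negative definite: a local maximum.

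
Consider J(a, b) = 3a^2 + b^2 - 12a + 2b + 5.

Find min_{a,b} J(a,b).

J(a,b) separates as P(a) + Q(b) + 5, so its minimum is min P + min Q + 5.
P'(a) = 6a - 12 vanishes at a ∈ {2}; Q'(b) = 2b + 2 vanishes at b ∈ {-1}.
Local minima of P (where P''>0): P(2)=-12. Local minima of Q: Q(-1)=-1.
So the global minimum of J is P(2) + Q(-1) + 5 = -12 − 1 + 5 = -8, attained at (2, -1).

-8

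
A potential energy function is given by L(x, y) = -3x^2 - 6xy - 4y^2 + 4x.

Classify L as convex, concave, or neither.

concave

L is quadratic, so its Hessian is the constant matrix H = [[-6, -6], [-6, -8]].
det(H) = 12, tr(H) = -14.
det(H) > 0 and tr(H) < 0, so H is negative definite everywhere: concave.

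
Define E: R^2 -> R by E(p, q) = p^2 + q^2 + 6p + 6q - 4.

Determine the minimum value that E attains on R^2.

E(p,q) separates as A(p) + B(q) − 4, so its minimum is min A + min B − 4.
A'(p) = 2p + 6 vanishes at p ∈ {-3}; B'(q) = 2q + 6 vanishes at q ∈ {-3}.
Local minima of A (where A''>0): A(-3)=-9. Local minima of B: B(-3)=-9.
So the global minimum of E is A(-3) + B(-3) − 4 = -9 − 9 − 4 = -22, attained at (-3, -3).

-22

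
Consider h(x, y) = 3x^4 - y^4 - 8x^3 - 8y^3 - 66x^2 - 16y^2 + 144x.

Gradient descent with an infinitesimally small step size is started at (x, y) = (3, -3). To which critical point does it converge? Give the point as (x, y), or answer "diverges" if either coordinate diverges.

h is separable, so gradient descent decouples: x follows -∂h/∂x, y follows -∂h/∂y.
∂h/∂x = 12(x - 4)(x - 1)(x + 3); at x=3 this is -144, so x increases.
∂h/∂y = -4y(y + 2)(y + 4); at y=-3 this is -12, so y increases.
x converges to its nearest critical value 4 (a local min of the x-part); y converges to -2. The iterate converges to (4, -2).

(4, -2)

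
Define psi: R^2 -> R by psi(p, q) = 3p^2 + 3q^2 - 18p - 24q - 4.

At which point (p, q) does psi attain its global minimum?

psi(p,q) separates as A(p) + B(q) − 4, so its minimum is min A + min B − 4.
A'(p) = 6p - 18 vanishes at p ∈ {3}; B'(q) = 6q - 24 vanishes at q ∈ {4}.
Local minima of A (where A''>0): A(3)=-27. Local minima of B: B(4)=-48.
So the global minimum of psi is A(3) + B(4) − 4 = -27 − 48 − 4 = -79, attained at (3, 4).

(3, 4)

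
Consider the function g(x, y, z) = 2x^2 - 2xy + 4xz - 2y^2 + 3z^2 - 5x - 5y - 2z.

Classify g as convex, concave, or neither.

g is quadratic, so its Hessian is the constant matrix H = [[4, -2, 4], [-2, -4, 0], [4, 0, 6]].
Leading principal minors: 4, -20, -56.
Neither pattern holds ⇒ H is indefinite ⇒ neither convex nor concave.

neither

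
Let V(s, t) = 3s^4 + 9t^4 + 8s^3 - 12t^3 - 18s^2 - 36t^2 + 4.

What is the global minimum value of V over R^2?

-227

V(s,t) separates as P(s) + Q(t) + 4, so its minimum is min P + min Q + 4.
P'(s) = 12s(s - 1)(s + 3) vanishes at s ∈ {-3, 0, 1}; Q'(t) = 36t(t - 2)(t + 1) vanishes at t ∈ {-1, 0, 2}.
Local minima of P (where P''>0): P(-3)=-135, P(1)=-7. Local minima of Q: Q(-1)=-15, Q(2)=-96.
So the global minimum of V is P(-3) + Q(2) + 4 = -135 − 96 + 4 = -227, attained at (-3, 2).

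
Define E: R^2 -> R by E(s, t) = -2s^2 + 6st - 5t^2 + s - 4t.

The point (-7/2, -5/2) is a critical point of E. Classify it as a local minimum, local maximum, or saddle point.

The Hessian of E is constant: H = [[-4, 6], [6, -10]].
det(H) = (-4)·(-10) − 6² = 4.
det(H) > 0 and tr(H) = -14 < 0, so H is negative definite and the point is a local maximum.

local maximum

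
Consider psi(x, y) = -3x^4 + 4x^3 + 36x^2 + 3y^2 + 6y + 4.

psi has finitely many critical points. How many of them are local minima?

1

psi separates as a function of x plus a function of y, so ∇psi=0 decouples.
∂psi/∂x = -12x(x - 3)(x + 2) = 0 at x ∈ {-2, 0, 3}; ∂psi/∂y = 6(y + 1) = 0 at y ∈ {-1}.
The Hessian is diagonal: diag(psi_xx, psi_yy). Second derivatives: psi_xx(-2)=-120, psi_xx(0)=72, psi_xx(3)=-180; psi_yy(-1)=6.
Local minima occur where both diagonal entries positive: (0, -1). Count: 1.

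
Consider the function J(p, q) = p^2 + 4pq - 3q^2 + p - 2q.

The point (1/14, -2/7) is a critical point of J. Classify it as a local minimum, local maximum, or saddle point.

The Hessian of J is constant: H = [[2, 4], [4, -6]].
det(H) = 2·(-6) − 4² = -28.
Since det(H) < 0, H is indefinite and the critical point is a saddle point.

saddle point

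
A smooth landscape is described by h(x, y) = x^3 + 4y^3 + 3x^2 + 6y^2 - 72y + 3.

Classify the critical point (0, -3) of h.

The mixed partial ∂²h/∂x∂y is 0, so the Hessian at any point is diag(h_xx, h_yy) = diag(6(x + 1), 12(2y + 1)).
At (0, -3): H = diag(6, -60).
The eigenvalues have opposite signs, so H is indefinite: a saddle point.

saddle point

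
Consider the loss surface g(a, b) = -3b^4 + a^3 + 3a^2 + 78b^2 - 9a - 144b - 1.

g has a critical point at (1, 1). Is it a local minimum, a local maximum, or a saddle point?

local minimum

The mixed partial ∂²g/∂a∂b is 0, so the Hessian at any point is diag(g_aa, g_bb) = diag(6(a + 1), 12(-3b^2 + 13)).
At (1, 1): H = diag(12, 120).
Both eigenvalues are positive, so H is positive definite: a local minimum.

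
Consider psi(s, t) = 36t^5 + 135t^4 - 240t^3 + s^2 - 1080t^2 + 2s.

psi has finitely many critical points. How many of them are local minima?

psi separates as a function of s plus a function of t, so ∇psi=0 decouples.
∂psi/∂s = 2(s + 1) = 0 at s ∈ {-1}; ∂psi/∂t = 180t(t - 2)(t + 2)(t + 3) = 0 at t ∈ {-3, -2, 0, 2}.
The Hessian is diagonal: diag(psi_ss, psi_tt). Second derivatives: psi_ss(-1)=2; psi_tt(-3)=-2700, psi_tt(-2)=1440, psi_tt(0)=-2160, psi_tt(2)=7200.
Local minima occur where both diagonal entries positive: (-1, -2), (-1, 2). Count: 2.

2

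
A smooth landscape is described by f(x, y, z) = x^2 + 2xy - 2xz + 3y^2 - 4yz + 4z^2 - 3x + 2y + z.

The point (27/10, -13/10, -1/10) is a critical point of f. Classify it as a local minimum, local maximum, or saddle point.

local minimum

The Hessian is constant: H = [[2, 2, -2], [2, 6, -4], [-2, -4, 8]].
Leading principal minors: Δ₁ = 2, Δ₂ = 8, Δ₃ = 40.
All leading minors are positive, so H is positive definite: a local minimum.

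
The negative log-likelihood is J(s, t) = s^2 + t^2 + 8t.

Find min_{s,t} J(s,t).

-16

J(s,t) separates as P(s) + Q(t), so its minimum is min P + min Q.
P'(s) = 2s vanishes at s ∈ {0}; Q'(t) = 2(t + 4) vanishes at t ∈ {-4}.
Local minima of P (where P''>0): P(0)=0. Local minima of Q: Q(-4)=-16.
So the global minimum of J is P(0) + Q(-4) = 0 − 16 = -16, attained at (0, -4).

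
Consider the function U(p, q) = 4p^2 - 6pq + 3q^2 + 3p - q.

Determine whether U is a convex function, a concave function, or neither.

convex

U is quadratic, so its Hessian is the constant matrix H = [[8, -6], [-6, 6]].
det(H) = 12, tr(H) = 14.
det(H) > 0 and tr(H) > 0, so H is positive definite everywhere: convex.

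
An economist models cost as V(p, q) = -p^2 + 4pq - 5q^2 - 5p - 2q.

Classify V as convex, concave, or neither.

concave

V is quadratic, so its Hessian is the constant matrix H = [[-2, 4], [4, -10]].
det(H) = 4, tr(H) = -12.
det(H) > 0 and tr(H) < 0, so H is negative definite everywhere: concave.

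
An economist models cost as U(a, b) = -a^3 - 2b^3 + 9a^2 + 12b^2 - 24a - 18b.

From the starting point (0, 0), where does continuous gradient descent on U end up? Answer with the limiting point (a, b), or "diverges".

U is separable, so gradient descent decouples: a follows -∂U/∂a, b follows -∂U/∂b.
∂U/∂a = -3(a - 4)(a - 2); at a=0 this is -24, so a increases.
∂U/∂b = -6(b - 3)(b - 1); at b=0 this is -18, so b increases.
a converges to its nearest critical value 2 (a local min of the a-part); b converges to 1. The iterate converges to (2, 1).

(2, 1)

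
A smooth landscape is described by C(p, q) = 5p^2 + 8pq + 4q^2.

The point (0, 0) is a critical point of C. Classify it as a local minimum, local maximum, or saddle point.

local minimum

The Hessian of C is constant: H = [[10, 8], [8, 8]].
det(H) = 10·8 − 8² = 16.
det(H) > 0 and tr(H) = 18 > 0, so H is positive definite and the point is a local minimum.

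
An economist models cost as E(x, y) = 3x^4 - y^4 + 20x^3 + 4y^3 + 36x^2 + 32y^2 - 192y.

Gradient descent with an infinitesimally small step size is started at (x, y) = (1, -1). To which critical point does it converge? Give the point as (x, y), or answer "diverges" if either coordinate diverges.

(0, 3)

E is separable, so gradient descent decouples: x follows -∂E/∂x, y follows -∂E/∂y.
∂E/∂x = 12x(x + 2)(x + 3); at x=1 this is 144, so x decreases.
∂E/∂y = -4(y - 4)(y - 3)(y + 4); at y=-1 this is -240, so y increases.
x converges to its nearest critical value 0 (a local min of the x-part); y converges to 3. The iterate converges to (0, 3).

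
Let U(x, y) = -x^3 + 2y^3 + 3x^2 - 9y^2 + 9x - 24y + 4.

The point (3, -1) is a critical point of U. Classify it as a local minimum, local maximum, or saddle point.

local maximum

The mixed partial ∂²U/∂x∂y is 0, so the Hessian at any point is diag(U_xx, U_yy) = diag(6(-x + 1), 6(2y - 3)).
At (3, -1): H = diag(-12, -30).
Both eigenvalues are negative, so H is negative definite: a local maximum.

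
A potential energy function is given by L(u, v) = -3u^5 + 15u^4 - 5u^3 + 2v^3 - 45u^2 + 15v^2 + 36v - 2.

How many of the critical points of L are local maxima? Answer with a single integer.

L separates as a function of u plus a function of v, so ∇L=0 decouples.
∂L/∂u = -15u(u - 3)(u - 2)(u + 1) = 0 at u ∈ {-1, 0, 2, 3}; ∂L/∂v = 6(v + 2)(v + 3) = 0 at v ∈ {-3, -2}.
The Hessian is diagonal: diag(L_uu, L_vv). Second derivatives: L_uu(-1)=180, L_uu(0)=-90, L_uu(2)=90, L_uu(3)=-180; L_vv(-3)=-6, L_vv(-2)=6.
Local maxima occur where both diagonal entries negative: (0, -3), (3, -3). Count: 2.

2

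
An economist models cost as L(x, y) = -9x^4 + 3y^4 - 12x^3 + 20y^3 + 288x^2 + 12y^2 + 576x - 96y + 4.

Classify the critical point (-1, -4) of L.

The mixed partial ∂²L/∂x∂y is 0, so the Hessian at any point is diag(L_xx, L_yy) = diag(36(-3x^2 - 2x + 16), 12(3y^2 + 10y + 2)).
At (-1, -4): H = diag(540, 120).
Both eigenvalues are positive, so H is positive definite: a local minimum.

local minimum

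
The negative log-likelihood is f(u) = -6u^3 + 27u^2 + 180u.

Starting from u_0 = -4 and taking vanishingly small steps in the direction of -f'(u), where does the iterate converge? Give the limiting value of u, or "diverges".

f'(u) = -18(u - 5)(u + 2), so f'(-4) = -324.
Gradient descent moves in the -f' direction, i.e. u is increasing.
The nearest critical point in that direction is u = -2, where f'' = 126 > 0 (a local minimum). The iterate converges there.

-2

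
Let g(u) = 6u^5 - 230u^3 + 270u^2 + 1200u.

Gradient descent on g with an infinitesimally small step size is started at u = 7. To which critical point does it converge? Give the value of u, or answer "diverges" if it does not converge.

4

g'(u) = 30(u - 4)(u - 2)(u + 1)(u + 5), so g'(7) = 43200.
Gradient descent moves in the -g' direction, i.e. u is decreasing.
The nearest critical point in that direction is u = 4, where g'' = 2700 > 0 (a local minimum). The iterate converges there.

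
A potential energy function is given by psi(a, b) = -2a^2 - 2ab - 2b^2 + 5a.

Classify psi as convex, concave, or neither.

psi is quadratic, so its Hessian is the constant matrix H = [[-4, -2], [-2, -4]].
det(H) = 12, tr(H) = -8.
det(H) > 0 and tr(H) < 0, so H is negative definite everywhere: concave.

concave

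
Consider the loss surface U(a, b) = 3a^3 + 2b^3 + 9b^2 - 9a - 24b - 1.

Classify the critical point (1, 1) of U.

local minimum

The mixed partial ∂²U/∂a∂b is 0, so the Hessian at any point is diag(U_aa, U_bb) = diag(18a, 6(2b + 3)).
At (1, 1): H = diag(18, 30).
Both eigenvalues are positive, so H is positive definite: a local minimum.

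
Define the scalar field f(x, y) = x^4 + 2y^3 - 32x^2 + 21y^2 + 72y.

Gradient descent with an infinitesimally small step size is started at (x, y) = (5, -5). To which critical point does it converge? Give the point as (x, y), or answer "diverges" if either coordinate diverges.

f is separable, so gradient descent decouples: x follows -∂f/∂x, y follows -∂f/∂y.
∂f/∂x = 4x(x - 4)(x + 4); at x=5 this is 180, so x decreases.
∂f/∂y = 6(y + 3)(y + 4); at y=-5 this is 12, so y decreases.
The y-coordinate has no critical point in that direction and runs off to infinity.

diverges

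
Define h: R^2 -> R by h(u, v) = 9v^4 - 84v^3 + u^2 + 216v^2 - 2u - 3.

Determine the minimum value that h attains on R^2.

h(u,v) separates as P(u) + Q(v) − 3, so its minimum is min P + min Q − 3.
P'(u) = 2u - 2 vanishes at u ∈ {1}; Q'(v) = 36v(v - 4)(v - 3) vanishes at v ∈ {0, 3, 4}.
Local minima of P (where P''>0): P(1)=-1. Local minima of Q: Q(0)=0, Q(4)=384.
So the global minimum of h is P(1) + Q(0) − 3 = -1 + 0 − 3 = -4, attained at (1, 0).

-4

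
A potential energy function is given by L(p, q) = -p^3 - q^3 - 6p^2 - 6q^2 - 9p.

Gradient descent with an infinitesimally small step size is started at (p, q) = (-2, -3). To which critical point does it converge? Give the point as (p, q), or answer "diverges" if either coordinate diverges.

L is separable, so gradient descent decouples: p follows -∂L/∂p, q follows -∂L/∂q.
∂L/∂p = -3(p + 1)(p + 3); at p=-2 this is 3, so p decreases.
∂L/∂q = -3q(q + 4); at q=-3 this is 9, so q decreases.
p converges to its nearest critical value -3 (a local min of the p-part); q converges to -4. The iterate converges to (-3, -4).

(-3, -4)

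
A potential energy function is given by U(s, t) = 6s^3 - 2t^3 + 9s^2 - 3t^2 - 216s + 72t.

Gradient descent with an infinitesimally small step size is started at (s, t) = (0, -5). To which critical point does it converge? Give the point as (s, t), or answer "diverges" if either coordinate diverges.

(3, -4)

U is separable, so gradient descent decouples: s follows -∂U/∂s, t follows -∂U/∂t.
∂U/∂s = 18(s - 3)(s + 4); at s=0 this is -216, so s increases.
∂U/∂t = -6(t - 3)(t + 4); at t=-5 this is -48, so t increases.
s converges to its nearest critical value 3 (a local min of the s-part); t converges to -4. The iterate converges to (3, -4).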